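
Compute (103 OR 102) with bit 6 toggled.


Step 1: 103 | 102 = 103
Step 2: 103 ^ (1 << 6) = 103 ^ 64 = 39

39


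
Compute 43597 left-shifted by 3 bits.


0b1010101001001101 << 3 = 0b1010101001001101000 = 348776

348776


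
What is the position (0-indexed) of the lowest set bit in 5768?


0b1011010001000. Lowest set bit at position 3

3


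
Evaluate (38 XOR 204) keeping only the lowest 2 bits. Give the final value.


Step 1: 38 ^ 204 = 234
Step 2: 234 & 3 = 2

2


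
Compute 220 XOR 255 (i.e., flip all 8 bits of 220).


220 ^ 255 = 35

35


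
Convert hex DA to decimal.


DA hex = 218 decimal

218


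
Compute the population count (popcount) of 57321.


0b1101111111101001 has 12 set bits

12


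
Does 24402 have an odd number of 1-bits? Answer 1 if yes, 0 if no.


0b101111101010010 has 9 ones => parity 1

1


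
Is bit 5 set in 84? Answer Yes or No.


0b1010100, bit 5 = 0. No

No


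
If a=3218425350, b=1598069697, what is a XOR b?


3218425350 ^ 1598069697 = 3767918023

3767918023


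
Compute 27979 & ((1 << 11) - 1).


27979 & 2047 = 1355

1355


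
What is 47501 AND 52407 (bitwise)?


0b1011100110001101 & 0b1100110010110111 = 0b1000100010000101 = 34949

34949


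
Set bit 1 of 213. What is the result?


213 | (1 << 1) = 213 | 2 = 215

215


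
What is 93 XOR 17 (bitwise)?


0b1011101 ^ 0b10001 = 0b1001100 = 76

76


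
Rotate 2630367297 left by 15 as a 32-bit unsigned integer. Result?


Rotate 0b10011100110010000011100001000001 left by 15 (32-bit) = 0b11100001000001100111001100100 = 471912036

471912036


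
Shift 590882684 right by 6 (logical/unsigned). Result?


0b100011001110000010011101111100 >> 6 = 0b100011001110000010011101 = 9232541

9232541


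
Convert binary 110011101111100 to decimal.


110011101111100 in decimal = 26492

26492


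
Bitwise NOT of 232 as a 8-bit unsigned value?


~0b11101000 = 0b10111 = 23 (8-bit unsigned)

23


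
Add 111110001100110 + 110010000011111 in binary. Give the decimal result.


111110001100110 + 110010000011111 = 1110000010000101 = 57477

57477


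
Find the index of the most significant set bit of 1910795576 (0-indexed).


0b1110001111001000110110100111000. Highest set bit at position 30

30


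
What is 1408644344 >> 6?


0b1010011111101100011010011111000 >> 6 = 0b1010011111101100011010011 = 22010067

22010067


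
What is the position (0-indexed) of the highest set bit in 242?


0b11110010. Highest set bit at position 7

7


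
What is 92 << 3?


0b1011100 << 3 = 0b1011100000 = 736

736


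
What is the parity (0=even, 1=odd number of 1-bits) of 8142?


0b1111111001110 has 10 ones => parity 0

0


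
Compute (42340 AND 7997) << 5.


Step 1: 42340 & 7997 = 1316
Step 2: 1316 << 5 = 42112

42112


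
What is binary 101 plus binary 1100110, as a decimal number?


101 + 1100110 = 1101011 = 107

107


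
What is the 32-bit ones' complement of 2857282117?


2857282117 ^ 4294967295 = 1437685178

1437685178


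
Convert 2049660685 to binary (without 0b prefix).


2049660685 = 1111010001010110101011100001101 in binary

1111010001010110101011100001101


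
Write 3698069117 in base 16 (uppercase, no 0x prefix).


3698069117 = DC6C0E7D hex

DC6C0E7D


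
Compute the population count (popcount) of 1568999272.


0b1011101100001010000011101101000 has 14 set bits

14


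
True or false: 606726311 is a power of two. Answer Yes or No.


0b100100001010011110100010100111. Multiple bits set => No

No


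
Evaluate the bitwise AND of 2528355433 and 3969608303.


0b10010110101100111010010001101001 & 0b11101100100110110110101001101111 = 0b10000100100100110010000001101001 = 2224234601

2224234601


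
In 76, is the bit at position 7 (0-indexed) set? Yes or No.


0b1001100, bit 7 = 0. No

No


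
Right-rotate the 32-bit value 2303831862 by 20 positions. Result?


Rotate 0b10001001010100011010111100110110 right by 20 (32-bit) = 0b11010111100110110100010010101 = 452159637

452159637


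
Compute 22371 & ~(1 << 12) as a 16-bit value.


22371 & ~(1 << 12) = 18275

18275


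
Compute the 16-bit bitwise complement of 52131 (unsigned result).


~0b1100101110100011 = 0b11010001011100 = 13404 (16-bit unsigned)

13404


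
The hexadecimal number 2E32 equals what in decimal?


2E32 hex = 11826 decimal

11826


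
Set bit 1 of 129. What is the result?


129 | (1 << 1) = 129 | 2 = 131

131


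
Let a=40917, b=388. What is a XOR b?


40917 ^ 388 = 40529

40529


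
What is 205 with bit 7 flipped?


205 ^ (1 << 7) = 205 ^ 128 = 77

77


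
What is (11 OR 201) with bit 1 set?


Step 1: 11 | 201 = 203
Step 2: 203 | (1 << 1) = 203 | 2 = 203

203


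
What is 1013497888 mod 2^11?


1013497888 & 2047 = 32

32


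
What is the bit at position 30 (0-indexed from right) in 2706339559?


0b10100001010011110111011011100111, position 30 = 0

0


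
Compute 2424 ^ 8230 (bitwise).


0b100101111000 ^ 0b10000000100110 = 0b10100101011110 = 10590

10590


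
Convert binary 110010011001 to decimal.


110010011001 in decimal = 3225

3225


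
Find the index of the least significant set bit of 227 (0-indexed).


0b11100011. Lowest set bit at position 0

0


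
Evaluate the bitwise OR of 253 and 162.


0b11111101 | 0b10100010 = 0b11111111 = 255

255


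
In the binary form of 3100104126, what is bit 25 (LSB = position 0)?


0b10111000110001111101010110111110, position 25 = 0

0


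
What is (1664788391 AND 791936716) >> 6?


Step 1: 1664788391 & 791936716 = 590521988
Step 2: 590521988 >> 6 = 9226906

9226906


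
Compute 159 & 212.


0b10011111 & 0b11010100 = 0b10010100 = 148

148


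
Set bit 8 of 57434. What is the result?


57434 | (1 << 8) = 57434 | 256 = 57690

57690


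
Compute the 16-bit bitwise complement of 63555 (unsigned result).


~0b1111100001000011 = 0b11110111100 = 1980 (16-bit unsigned)

1980


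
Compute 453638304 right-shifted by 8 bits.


0b11011000010011111100010100000 >> 8 = 0b110110000100111111000 = 1772024

1772024


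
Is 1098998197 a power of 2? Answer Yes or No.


0b1000001100000010110000110110101. Multiple bits set => No

No


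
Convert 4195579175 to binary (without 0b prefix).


4195579175 = 11111010000100110111010100100111 in binary

11111010000100110111010100100111


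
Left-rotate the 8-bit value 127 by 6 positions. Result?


Rotate 0b1111111 left by 6 (8-bit) = 0b11011111 = 223

223


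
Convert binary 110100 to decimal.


110100 in decimal = 52

52


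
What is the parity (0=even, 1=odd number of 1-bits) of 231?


0b11100111 has 6 ones => parity 0

0


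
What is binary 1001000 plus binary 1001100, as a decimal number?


1001000 + 1001100 = 10010100 = 148

148


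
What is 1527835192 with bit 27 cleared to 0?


1527835192 & ~(1 << 27) = 1393617464

1393617464


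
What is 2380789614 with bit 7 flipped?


2380789614 ^ (1 << 7) = 2380789614 ^ 128 = 2380789742

2380789742


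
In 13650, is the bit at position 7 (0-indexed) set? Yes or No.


0b11010101010010, bit 7 = 0. No

No


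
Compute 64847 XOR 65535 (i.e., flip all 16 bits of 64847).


64847 ^ 65535 = 688

688


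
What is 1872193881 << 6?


0b1101111100101110110100101011001 << 6 = 0b1101111100101110110100101011001000000 = 119820408384

119820408384


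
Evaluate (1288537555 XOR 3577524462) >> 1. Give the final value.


Step 1: 1288537555 ^ 3577524462 = 2582721853
Step 2: 2582721853 >> 1 = 1291360926

1291360926


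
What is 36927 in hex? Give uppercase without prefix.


36927 = 903F hex

903F


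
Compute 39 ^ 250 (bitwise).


0b100111 ^ 0b11111010 = 0b11011101 = 221

221


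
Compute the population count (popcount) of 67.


0b1000011 has 3 set bits

3


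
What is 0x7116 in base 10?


7116 hex = 28950 decimal

28950


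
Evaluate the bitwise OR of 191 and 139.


0b10111111 | 0b10001011 = 0b10111111 = 191

191


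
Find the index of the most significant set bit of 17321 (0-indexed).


0b100001110101001. Highest set bit at position 14

14


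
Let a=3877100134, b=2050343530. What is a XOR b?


3877100134 ^ 2050343530 = 2636257292

2636257292


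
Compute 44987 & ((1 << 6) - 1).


44987 & 63 = 59

59


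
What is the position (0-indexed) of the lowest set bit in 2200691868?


0b10000011001010111110010010011100. Lowest set bit at position 2

2


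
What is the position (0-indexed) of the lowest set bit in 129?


0b10000001. Lowest set bit at position 0

0


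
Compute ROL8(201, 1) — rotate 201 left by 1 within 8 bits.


Rotate 0b11001001 left by 1 (8-bit) = 0b10010011 = 147

147


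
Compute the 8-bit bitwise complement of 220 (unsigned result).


~0b11011100 = 0b100011 = 35 (8-bit unsigned)

35


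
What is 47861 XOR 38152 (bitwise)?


0b1011101011110101 ^ 0b1001010100001000 = 0b10111111111101 = 12285

12285


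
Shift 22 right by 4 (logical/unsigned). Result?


0b10110 >> 4 = 0b1 = 1

1


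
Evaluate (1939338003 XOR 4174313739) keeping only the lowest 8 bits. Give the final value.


Step 1: 1939338003 ^ 4174313739 = 2337868312
Step 2: 2337868312 & 255 = 24

24


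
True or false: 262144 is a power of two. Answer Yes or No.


0b1000000000000000000. Only one bit set => Yes

Yes


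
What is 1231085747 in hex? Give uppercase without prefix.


1231085747 = 4960E0B3 hex

4960E0B3


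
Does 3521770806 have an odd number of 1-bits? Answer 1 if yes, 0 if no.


0b11010001111010011111010100110110 has 19 ones => parity 1

1


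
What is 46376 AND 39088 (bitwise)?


0b1011010100101000 & 0b1001100010110000 = 0b1001000000100000 = 36896

36896


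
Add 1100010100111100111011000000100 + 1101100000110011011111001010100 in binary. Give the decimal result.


1100010100111100111011000000100 + 1101100000110011011111001010100 = 11001110101110000011010001011000 = 3468178520

3468178520


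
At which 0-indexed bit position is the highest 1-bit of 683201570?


0b101000101110001101010000100010. Highest set bit at position 29

29


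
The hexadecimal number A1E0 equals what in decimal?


A1E0 hex = 41440 decimal

41440


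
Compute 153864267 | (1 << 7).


153864267 | (1 << 7) = 153864267 | 128 = 153864395

153864395


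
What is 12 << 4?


0b1100 << 4 = 0b11000000 = 192

192


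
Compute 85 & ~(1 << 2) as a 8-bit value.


85 & ~(1 << 2) = 81

81


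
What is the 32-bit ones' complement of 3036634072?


3036634072 ^ 4294967295 = 1258333223

1258333223


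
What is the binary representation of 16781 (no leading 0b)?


16781 = 100000110001101 in binary

100000110001101


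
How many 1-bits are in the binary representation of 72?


0b1001000 has 2 set bits

2


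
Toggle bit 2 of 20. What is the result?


20 ^ (1 << 2) = 20 ^ 4 = 16

16


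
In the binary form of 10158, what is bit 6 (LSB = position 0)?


0b10011110101110, position 6 = 0

0


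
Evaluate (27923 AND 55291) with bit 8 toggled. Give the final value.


Step 1: 27923 & 55291 = 17683
Step 2: 17683 ^ (1 << 8) = 17683 ^ 256 = 17427

17427


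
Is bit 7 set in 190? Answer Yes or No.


0b10111110, bit 7 = 1. Yes

Yes


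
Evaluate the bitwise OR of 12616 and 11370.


0b11000101001000 | 0b10110001101010 = 0b11110101101010 = 15722

15722


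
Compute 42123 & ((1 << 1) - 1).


42123 & 1 = 1

1


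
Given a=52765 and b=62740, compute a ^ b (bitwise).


52765 ^ 62740 = 15113

15113


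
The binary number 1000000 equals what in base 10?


1000000 in decimal = 64

64


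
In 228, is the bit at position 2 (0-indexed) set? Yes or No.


0b11100100, bit 2 = 1. Yes

Yes


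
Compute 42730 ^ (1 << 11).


42730 ^ (1 << 11) = 42730 ^ 2048 = 44778

44778


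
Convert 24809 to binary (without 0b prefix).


24809 = 110000011101001 in binary

110000011101001


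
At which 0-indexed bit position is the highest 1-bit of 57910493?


0b11011100111010010011011101. Highest set bit at position 25

25


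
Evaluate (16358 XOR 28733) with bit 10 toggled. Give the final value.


Step 1: 16358 ^ 28733 = 20443
Step 2: 20443 ^ (1 << 10) = 20443 ^ 1024 = 19419

19419


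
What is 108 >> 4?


0b1101100 >> 4 = 0b110 = 6

6


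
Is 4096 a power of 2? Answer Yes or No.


0b1000000000000. Only one bit set => Yes

Yes


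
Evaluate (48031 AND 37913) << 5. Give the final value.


Step 1: 48031 & 37913 = 36889
Step 2: 36889 << 5 = 1180448

1180448


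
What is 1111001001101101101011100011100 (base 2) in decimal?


1111001001101101101011100011100 in decimal = 2033637148

2033637148


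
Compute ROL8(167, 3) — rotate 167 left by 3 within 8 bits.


Rotate 0b10100111 left by 3 (8-bit) = 0b111101 = 61

61


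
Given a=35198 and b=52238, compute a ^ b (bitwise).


35198 ^ 52238 = 17776

17776


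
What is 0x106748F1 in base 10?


106748F1 hex = 275204337 decimal

275204337


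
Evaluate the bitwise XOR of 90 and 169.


0b1011010 ^ 0b10101001 = 0b11110011 = 243

243


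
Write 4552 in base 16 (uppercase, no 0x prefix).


4552 = 11C8 hex

11C8


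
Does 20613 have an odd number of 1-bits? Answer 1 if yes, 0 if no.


0b101000010000101 has 5 ones => parity 1

1


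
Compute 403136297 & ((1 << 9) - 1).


403136297 & 511 = 297

297


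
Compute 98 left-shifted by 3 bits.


0b1100010 << 3 = 0b1100010000 = 784

784


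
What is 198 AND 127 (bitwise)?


0b11000110 & 0b1111111 = 0b1000110 = 70

70


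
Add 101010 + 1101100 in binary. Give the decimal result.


101010 + 1101100 = 10010110 = 150

150


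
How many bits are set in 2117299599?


0b1111110001100110110110110001111 has 20 set bits

20


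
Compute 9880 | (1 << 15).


9880 | (1 << 15) = 9880 | 32768 = 42648

42648


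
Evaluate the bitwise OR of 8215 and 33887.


0b10000000010111 | 0b1000010001011111 = 0b1010010001011111 = 42079

42079


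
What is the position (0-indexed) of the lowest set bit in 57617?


0b1110000100010001. Lowest set bit at position 0

0


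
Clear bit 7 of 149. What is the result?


149 & ~(1 << 7) = 21

21


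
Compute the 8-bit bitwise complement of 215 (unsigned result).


~0b11010111 = 0b101000 = 40 (8-bit unsigned)

40


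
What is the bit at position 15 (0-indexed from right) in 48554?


0b1011110110101010, position 15 = 1

1


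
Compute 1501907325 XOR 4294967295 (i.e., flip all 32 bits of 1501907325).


1501907325 ^ 4294967295 = 2793059970

2793059970


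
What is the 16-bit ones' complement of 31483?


31483 ^ 65535 = 34052

34052


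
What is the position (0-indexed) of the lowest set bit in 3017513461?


0b10110011110110111001100111110101. Lowest set bit at position 0

0


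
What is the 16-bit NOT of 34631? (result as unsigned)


~0b1000011101000111 = 0b111100010111000 = 30904 (16-bit unsigned)

30904


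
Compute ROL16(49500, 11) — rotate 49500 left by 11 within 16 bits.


Rotate 0b1100000101011100 left by 11 (16-bit) = 0b1110011000001010 = 58890

58890


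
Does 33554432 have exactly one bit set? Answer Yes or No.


0b10000000000000000000000000. Only one bit set => Yes

Yes


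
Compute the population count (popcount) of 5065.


0b1001111001001 has 7 set bits

7


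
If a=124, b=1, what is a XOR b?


124 ^ 1 = 125

125


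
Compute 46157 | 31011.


0b1011010001001101 | 0b111100100100011 = 0b1111110101101111 = 64879

64879


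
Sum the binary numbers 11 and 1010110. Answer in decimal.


11 + 1010110 = 1011001 = 89

89


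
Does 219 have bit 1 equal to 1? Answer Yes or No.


0b11011011, bit 1 = 1. Yes

Yes


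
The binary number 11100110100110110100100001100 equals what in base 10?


11100110100110110100100001100 in decimal = 483617036

483617036


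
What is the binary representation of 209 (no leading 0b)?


209 = 11010001 in binary

11010001


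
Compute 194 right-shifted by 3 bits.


0b11000010 >> 3 = 0b11000 = 24

24


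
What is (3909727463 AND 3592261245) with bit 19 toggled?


Step 1: 3909727463 & 3592261245 = 3221849189
Step 2: 3221849189 ^ (1 << 19) = 3221849189 ^ 524288 = 3221324901

3221324901


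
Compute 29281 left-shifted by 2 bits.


0b111001001100001 << 2 = 0b11100100110000100 = 117124

117124


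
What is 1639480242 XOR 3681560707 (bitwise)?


0b1100001101110000111101110110010 ^ 0b11011011011100000010100010000011 = 0b10111010110010000101001100110001 = 3133690673

3133690673


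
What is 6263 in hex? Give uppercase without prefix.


6263 = 1877 hex

1877


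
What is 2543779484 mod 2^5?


2543779484 & 31 = 28

28


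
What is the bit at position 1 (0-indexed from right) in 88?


0b1011000, position 1 = 0

0


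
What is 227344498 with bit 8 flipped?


227344498 ^ (1 << 8) = 227344498 ^ 256 = 227344754

227344754


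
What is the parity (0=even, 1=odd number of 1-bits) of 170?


0b10101010 has 4 ones => parity 0

0


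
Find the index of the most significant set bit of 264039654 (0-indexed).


0b1111101111001110110011100110. Highest set bit at position 27

27


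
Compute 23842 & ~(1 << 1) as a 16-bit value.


23842 & ~(1 << 1) = 23840

23840


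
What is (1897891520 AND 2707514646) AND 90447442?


Step 1: 1897891520 & 2707514646 = 553714688
Step 2: 553714688 & 90447442 = 16778240

16778240


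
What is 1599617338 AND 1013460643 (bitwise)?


0b1011111010110000011100100111010 & 0b111100011010000010111010100011 = 0b11100010010000010100000100010 = 474490914

474490914


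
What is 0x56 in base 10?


56 hex = 86 decimal

86


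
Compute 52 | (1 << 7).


52 | (1 << 7) = 52 | 128 = 180

180


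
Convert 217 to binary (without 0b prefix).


217 = 11011001 in binary

11011001


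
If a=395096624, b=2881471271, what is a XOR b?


395096624 ^ 2881471271 = 3157487895

3157487895


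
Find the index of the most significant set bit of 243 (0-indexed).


0b11110011. Highest set bit at position 7

7


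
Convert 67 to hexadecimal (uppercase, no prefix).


67 = 43 hex

43


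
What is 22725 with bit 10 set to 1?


22725 | (1 << 10) = 22725 | 1024 = 23749

23749


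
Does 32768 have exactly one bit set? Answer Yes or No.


0b1000000000000000. Only one bit set => Yes

Yes


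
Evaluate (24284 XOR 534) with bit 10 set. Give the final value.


Step 1: 24284 ^ 534 = 23754
Step 2: 23754 | (1 << 10) = 23754 | 1024 = 23754

23754


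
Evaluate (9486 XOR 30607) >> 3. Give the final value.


Step 1: 9486 ^ 30607 = 21121
Step 2: 21121 >> 3 = 2640

2640


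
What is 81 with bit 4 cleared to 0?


81 & ~(1 << 4) = 65

65


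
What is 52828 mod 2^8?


52828 & 255 = 92

92


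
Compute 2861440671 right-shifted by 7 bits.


0b10101010100011100001111010011111 >> 7 = 0b1010101010001110000111101 = 22355005

22355005


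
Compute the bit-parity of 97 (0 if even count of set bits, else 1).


0b1100001 has 3 ones => parity 1

1


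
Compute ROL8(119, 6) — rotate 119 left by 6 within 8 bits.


Rotate 0b1110111 left by 6 (8-bit) = 0b11011101 = 221

221


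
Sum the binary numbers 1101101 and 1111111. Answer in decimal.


1101101 + 1111111 = 11101100 = 236

236


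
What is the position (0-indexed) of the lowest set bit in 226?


0b11100010. Lowest set bit at position 1

1


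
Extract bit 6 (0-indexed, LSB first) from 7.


0b111, position 6 = 0

0


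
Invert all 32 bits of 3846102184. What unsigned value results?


3846102184 ^ 4294967295 = 448865111

448865111


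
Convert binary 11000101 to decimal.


11000101 in decimal = 197

197


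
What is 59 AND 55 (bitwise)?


0b111011 & 0b110111 = 0b110011 = 51

51


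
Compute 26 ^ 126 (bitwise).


0b11010 ^ 0b1111110 = 0b1100100 = 100

100


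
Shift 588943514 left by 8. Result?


0b100011000110101001000010011010 << 8 = 0b10001100011010100100001001101000000000 = 150769539584

150769539584


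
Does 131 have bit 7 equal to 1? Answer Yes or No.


0b10000011, bit 7 = 1. Yes

Yes


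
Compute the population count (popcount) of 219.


0b11011011 has 6 set bits

6


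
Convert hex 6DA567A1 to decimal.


6DA567A1 hex = 1839556513 decimal

1839556513


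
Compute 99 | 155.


0b1100011 | 0b10011011 = 0b11111011 = 251

251


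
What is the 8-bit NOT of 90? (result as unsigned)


~0b1011010 = 0b10100101 = 165 (8-bit unsigned)

165


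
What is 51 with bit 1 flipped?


51 ^ (1 << 1) = 51 ^ 2 = 49

49


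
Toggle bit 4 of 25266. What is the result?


25266 ^ (1 << 4) = 25266 ^ 16 = 25250

25250


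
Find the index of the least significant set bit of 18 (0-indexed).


0b10010. Lowest set bit at position 1

1


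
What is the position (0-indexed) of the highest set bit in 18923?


0b100100111101011. Highest set bit at position 14

14


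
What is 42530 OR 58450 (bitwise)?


0b1010011000100010 | 0b1110010001010010 = 0b1110011001110010 = 58994

58994


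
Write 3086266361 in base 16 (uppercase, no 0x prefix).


3086266361 = B7F4AFF9 hex

B7F4AFF9


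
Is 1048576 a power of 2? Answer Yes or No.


0b100000000000000000000. Only one bit set => Yes

Yes


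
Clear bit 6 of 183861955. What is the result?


183861955 & ~(1 << 6) = 183861891

183861891


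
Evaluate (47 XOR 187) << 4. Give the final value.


Step 1: 47 ^ 187 = 148
Step 2: 148 << 4 = 2368

2368


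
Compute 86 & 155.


0b1010110 & 0b10011011 = 0b10010 = 18

18


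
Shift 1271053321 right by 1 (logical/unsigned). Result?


0b1001011110000101011110000001001 >> 1 = 0b100101111000010101111000000100 = 635526660

635526660


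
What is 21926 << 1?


0b101010110100110 << 1 = 0b1010101101001100 = 43852

43852


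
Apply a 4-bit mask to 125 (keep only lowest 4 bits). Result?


125 & 15 = 13

13


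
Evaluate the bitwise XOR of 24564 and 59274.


0b101111111110100 ^ 0b1110011110001010 = 0b1011100001111110 = 47230

47230


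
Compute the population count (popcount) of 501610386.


0b11101111001011111011110010010 has 19 set bits

19


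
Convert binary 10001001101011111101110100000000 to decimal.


10001001101011111101110100000000 in decimal = 2310003968

2310003968


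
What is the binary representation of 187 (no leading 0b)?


187 = 10111011 in binary

10111011


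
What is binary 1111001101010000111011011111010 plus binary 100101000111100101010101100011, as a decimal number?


1111001101010000111011011111010 + 100101000111100101010101100011 = 10011110110001101100110001011101 = 2663828573

2663828573


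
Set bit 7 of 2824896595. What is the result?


2824896595 | (1 << 7) = 2824896595 | 128 = 2824896723

2824896723


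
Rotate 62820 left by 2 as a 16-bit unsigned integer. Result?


Rotate 0b1111010101100100 left by 2 (16-bit) = 0b1101010110010011 = 54675

54675


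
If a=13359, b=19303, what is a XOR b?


13359 ^ 19303 = 32584

32584


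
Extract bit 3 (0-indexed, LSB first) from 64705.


0b1111110011000001, position 3 = 0

0


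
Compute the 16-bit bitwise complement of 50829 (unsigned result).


~0b1100011010001101 = 0b11100101110010 = 14706 (16-bit unsigned)

14706


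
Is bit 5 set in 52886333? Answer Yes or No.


0b11001001101111101100111101, bit 5 = 1. Yes

Yes


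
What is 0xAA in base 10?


AA hex = 170 decimal

170


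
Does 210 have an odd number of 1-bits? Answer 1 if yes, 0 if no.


0b11010010 has 4 ones => parity 0

0


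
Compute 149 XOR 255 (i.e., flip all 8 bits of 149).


149 ^ 255 = 106

106


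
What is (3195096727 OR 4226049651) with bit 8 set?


Step 1: 3195096727 | 4226049651 = 4294274807
Step 2: 4294274807 | (1 << 8) = 4294274807 | 256 = 4294275063

4294275063


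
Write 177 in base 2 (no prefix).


177 = 10110001 in binary

10110001


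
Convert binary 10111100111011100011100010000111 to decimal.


10111100111011100011100010000111 in decimal = 3169728647

3169728647


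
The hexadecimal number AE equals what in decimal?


AE hex = 174 decimal

174


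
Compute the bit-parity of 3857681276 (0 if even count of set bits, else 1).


0b11100101111011111000101101111100 has 21 ones => parity 1

1


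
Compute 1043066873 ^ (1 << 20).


1043066873 ^ (1 << 20) = 1043066873 ^ 1048576 = 1044115449

1044115449


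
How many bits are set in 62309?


0b1111001101100101 has 10 set bits

10


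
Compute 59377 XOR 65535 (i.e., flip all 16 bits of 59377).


59377 ^ 65535 = 6158

6158


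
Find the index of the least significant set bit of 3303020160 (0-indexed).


0b11000100111000000001011010000000. Lowest set bit at position 7

7


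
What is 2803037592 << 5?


0b10100111000100101111010110011000 << 5 = 0b1010011100010010111101011001100000000 = 89697202944

89697202944


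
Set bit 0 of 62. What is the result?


62 | (1 << 0) = 62 | 1 = 63

63


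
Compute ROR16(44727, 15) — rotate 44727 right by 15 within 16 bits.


Rotate 0b1010111010110111 right by 15 (16-bit) = 0b101110101101111 = 23919

23919


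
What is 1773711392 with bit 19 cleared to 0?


1773711392 & ~(1 << 19) = 1773187104

1773187104


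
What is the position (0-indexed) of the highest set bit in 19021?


0b100101001001101. Highest set bit at position 14

14


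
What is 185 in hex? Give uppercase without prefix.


185 = B9 hex

B9


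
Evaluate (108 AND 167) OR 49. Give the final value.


Step 1: 108 & 167 = 36
Step 2: 36 | 49 = 53

53


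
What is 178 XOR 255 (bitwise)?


0b10110010 ^ 0b11111111 = 0b1001101 = 77

77


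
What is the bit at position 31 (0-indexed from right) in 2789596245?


0b10100110010001011101110001010101, position 31 = 1

1


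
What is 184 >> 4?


0b10111000 >> 4 = 0b1011 = 11

11


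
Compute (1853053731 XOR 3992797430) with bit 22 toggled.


Step 1: 1853053731 ^ 3992797430 = 2207128533
Step 2: 2207128533 ^ (1 << 22) = 2207128533 ^ 4194304 = 2211322837

2211322837


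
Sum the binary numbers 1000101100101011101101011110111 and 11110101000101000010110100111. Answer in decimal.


1000101100101011101101011110111 + 11110101000101000010110100111 = 1100100001110000110000010011110 = 1681416350

1681416350


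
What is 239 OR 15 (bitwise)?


0b11101111 | 0b1111 = 0b11101111 = 239

239


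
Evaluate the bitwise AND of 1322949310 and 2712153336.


0b1001110110110101001101010111110 & 0b10100001101010000010110011111000 = 0b100010000000100010111000 = 8915128

8915128


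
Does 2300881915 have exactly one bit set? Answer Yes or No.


0b10001001001001001010101111111011. Multiple bits set => No

No


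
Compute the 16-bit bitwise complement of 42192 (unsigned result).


~0b1010010011010000 = 0b101101100101111 = 23343 (16-bit unsigned)

23343


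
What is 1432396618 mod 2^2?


1432396618 & 3 = 2

2


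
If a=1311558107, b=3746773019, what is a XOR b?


1311558107 ^ 3746773019 = 2441081280

2441081280


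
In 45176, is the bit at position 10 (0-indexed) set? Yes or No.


0b1011000001111000, bit 10 = 0. No

No


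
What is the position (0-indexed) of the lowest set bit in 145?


0b10010001. Lowest set bit at position 0

0


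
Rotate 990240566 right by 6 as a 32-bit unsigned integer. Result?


Rotate 0b111011000001011101111100110110 right by 6 (32-bit) = 0b11011000111011000001011101111100 = 3639351164

3639351164


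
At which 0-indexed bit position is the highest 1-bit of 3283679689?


0b11000011101110001111100111001001. Highest set bit at position 31

31


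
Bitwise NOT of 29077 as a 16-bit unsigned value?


~0b111000110010101 = 0b1000111001101010 = 36458 (16-bit unsigned)

36458


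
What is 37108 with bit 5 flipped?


37108 ^ (1 << 5) = 37108 ^ 32 = 37076

37076


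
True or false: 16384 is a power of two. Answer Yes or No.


0b100000000000000. Only one bit set => Yes

Yes


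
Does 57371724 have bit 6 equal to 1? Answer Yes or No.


0b11011010110110110001001100, bit 6 = 1. Yes

Yes


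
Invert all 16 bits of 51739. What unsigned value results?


51739 ^ 65535 = 13796

13796


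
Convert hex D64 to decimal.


D64 hex = 3428 decimal

3428


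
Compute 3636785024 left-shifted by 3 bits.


0b11011000110001001110111110000000 << 3 = 0b11011000110001001110111110000000000 = 29094280192

29094280192


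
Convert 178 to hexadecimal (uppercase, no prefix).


178 = B2 hex

B2


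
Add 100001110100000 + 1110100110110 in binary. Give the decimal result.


100001110100000 + 1110100110110 = 110000011010110 = 24790

24790


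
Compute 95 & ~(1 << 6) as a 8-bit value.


95 & ~(1 << 6) = 31

31


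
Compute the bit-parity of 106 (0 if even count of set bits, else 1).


0b1101010 has 4 ones => parity 0

0


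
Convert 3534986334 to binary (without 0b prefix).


3534986334 = 11010010101100111001110001011110 in binary

11010010101100111001110001011110


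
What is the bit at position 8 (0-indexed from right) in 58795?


0b1110010110101011, position 8 = 1

1


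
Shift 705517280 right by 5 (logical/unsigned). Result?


0b101010000011010101011011100000 >> 5 = 0b1010100000110101010110111 = 22047415

22047415


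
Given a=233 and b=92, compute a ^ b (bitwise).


233 ^ 92 = 181

181


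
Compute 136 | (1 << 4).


136 | (1 << 4) = 136 | 16 = 152

152


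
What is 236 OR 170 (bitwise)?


0b11101100 | 0b10101010 = 0b11101110 = 238

238


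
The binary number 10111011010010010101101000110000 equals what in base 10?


10111011010010010101101000110000 in decimal = 3142146608

3142146608


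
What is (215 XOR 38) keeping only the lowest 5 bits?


Step 1: 215 ^ 38 = 241
Step 2: 241 & 31 = 17

17


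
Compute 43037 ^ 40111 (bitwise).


0b1010100000011101 ^ 0b1001110010101111 = 0b11010010110010 = 13490

13490


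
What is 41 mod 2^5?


41 & 31 = 9

9


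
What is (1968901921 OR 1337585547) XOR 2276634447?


Step 1: 1968901921 | 1337585547 = 2147217323
Step 2: 2147217323 ^ 2276634447 = 4165550308

4165550308


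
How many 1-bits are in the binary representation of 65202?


0b1111111010110010 has 11 set bits

11


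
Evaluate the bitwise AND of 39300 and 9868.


0b1001100110000100 & 0b10011010001100 = 0b10000100 = 132

132


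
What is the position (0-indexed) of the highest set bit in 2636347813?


0b10011101001000110111100110100101. Highest set bit at position 31

31


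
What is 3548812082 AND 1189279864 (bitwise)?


0b11010011100001101001001100110010 & 0b1000110111000101111100001111000 = 0b1000010100000101001000000110000 = 1115852848

1115852848


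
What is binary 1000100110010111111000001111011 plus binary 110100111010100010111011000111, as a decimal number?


1000100110010111111000001111011 + 110100111010100010111011000111 = 1111001101101100001111101000010 = 2041978690

2041978690


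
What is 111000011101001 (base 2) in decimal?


111000011101001 in decimal = 28905

28905


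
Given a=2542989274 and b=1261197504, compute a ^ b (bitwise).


2542989274 ^ 1261197504 = 3703486234

3703486234


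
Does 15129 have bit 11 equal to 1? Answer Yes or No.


0b11101100011001, bit 11 = 1. Yes

Yes


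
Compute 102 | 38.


0b1100110 | 0b100110 = 0b1100110 = 102

102


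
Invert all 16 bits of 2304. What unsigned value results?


2304 ^ 65535 = 63231

63231


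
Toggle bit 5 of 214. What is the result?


214 ^ (1 << 5) = 214 ^ 32 = 246

246


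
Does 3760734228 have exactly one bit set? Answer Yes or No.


0b11100000001010000100000000010100. Multiple bits set => No

No


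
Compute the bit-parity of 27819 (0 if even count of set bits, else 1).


0b110110010101011 has 9 ones => parity 1

1


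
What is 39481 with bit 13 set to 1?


39481 | (1 << 13) = 39481 | 8192 = 47673

47673


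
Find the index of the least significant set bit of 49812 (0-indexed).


0b1100001010010100. Lowest set bit at position 2

2


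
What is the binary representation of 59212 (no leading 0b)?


59212 = 1110011101001100 in binary

1110011101001100


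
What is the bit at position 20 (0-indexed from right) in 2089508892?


0b1111100100010110110000000011100, position 20 = 0

0


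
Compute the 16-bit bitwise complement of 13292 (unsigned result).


~0b11001111101100 = 0b1100110000010011 = 52243 (16-bit unsigned)

52243


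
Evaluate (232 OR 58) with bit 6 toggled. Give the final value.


Step 1: 232 | 58 = 250
Step 2: 250 ^ (1 << 6) = 250 ^ 64 = 186

186


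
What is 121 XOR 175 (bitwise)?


0b1111001 ^ 0b10101111 = 0b11010110 = 214

214


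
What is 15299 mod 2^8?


15299 & 255 = 195

195


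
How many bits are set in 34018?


0b1000010011100010 has 6 set bits

6


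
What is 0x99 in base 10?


99 hex = 153 decimal

153


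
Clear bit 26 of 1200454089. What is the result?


1200454089 & ~(1 << 26) = 1133345225

1133345225


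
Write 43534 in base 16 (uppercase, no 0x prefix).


43534 = AA0E hex

AA0E


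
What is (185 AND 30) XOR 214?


Step 1: 185 & 30 = 24
Step 2: 24 ^ 214 = 206

206


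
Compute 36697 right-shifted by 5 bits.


0b1000111101011001 >> 5 = 0b10001111010 = 1146

1146


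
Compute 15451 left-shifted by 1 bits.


0b11110001011011 << 1 = 0b111100010110110 = 30902

30902


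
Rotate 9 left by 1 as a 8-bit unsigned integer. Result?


Rotate 0b1001 left by 1 (8-bit) = 0b10010 = 18

18


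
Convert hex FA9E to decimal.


FA9E hex = 64158 decimal

64158


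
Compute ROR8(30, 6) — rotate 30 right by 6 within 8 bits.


Rotate 0b11110 right by 6 (8-bit) = 0b1111000 = 120

120


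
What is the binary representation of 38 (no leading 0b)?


38 = 100110 in binary

100110


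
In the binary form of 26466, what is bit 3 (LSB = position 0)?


0b110011101100010, position 3 = 0

0


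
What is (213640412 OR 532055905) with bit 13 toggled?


Step 1: 213640412 | 532055905 = 532670461
Step 2: 532670461 ^ (1 << 13) = 532670461 ^ 8192 = 532662269

532662269


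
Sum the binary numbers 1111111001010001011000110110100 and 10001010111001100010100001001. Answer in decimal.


1111111001010001011000110110100 + 10001010111001100010100001001 = 10010000100001010111011010111101 = 2424665789

2424665789


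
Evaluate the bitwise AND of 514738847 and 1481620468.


0b11110101011100100101010011111 & 0b1011000010011111011101111110100 = 0b11000000011100000101010010100 = 403573396

403573396


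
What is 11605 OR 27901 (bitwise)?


0b10110101010101 | 0b110110011111101 = 0b110110111111101 = 28157

28157


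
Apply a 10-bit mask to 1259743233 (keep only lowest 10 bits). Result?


1259743233 & 1023 = 1

1


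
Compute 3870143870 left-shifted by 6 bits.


0b11100110101011011011010101111110 << 6 = 0b11100110101011011011010101111110000000 = 247689207680

247689207680


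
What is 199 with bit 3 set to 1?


199 | (1 << 3) = 199 | 8 = 207

207


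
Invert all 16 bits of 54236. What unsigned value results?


54236 ^ 65535 = 11299

11299


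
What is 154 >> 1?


0b10011010 >> 1 = 0b1001101 = 77

77


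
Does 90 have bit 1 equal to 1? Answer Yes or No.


0b1011010, bit 1 = 1. Yes

Yes


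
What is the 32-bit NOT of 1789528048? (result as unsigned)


~0b1101010101010100000011111110000 = 0b10010101010101011111100000001111 = 2505439247 (32-bit unsigned)

2505439247


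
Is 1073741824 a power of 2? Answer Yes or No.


0b1000000000000000000000000000000. Only one bit set => Yes

Yes


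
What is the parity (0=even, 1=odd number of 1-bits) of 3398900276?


0b11001010100101110001101000110100 has 15 ones => parity 1

1


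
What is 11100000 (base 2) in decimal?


11100000 in decimal = 224

224


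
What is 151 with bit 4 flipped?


151 ^ (1 << 4) = 151 ^ 16 = 135

135


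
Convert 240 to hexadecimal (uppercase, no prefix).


240 = F0 hex

F0


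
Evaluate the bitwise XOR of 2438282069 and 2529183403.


0b10010001010101010011101101010101 ^ 0b10010110110000000100011010101011 = 0b111100101010111110111111110 = 127237630

127237630


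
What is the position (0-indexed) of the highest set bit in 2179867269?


0b10000001111011100010001010000101. Highest set bit at position 31

31


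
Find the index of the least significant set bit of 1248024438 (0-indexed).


0b1001010011000110101011101110110. Lowest set bit at position 1

1


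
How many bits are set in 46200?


0b1011010001111000 has 8 set bits

8


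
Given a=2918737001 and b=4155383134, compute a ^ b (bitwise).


2918737001 ^ 4155383134 = 1515616567

1515616567


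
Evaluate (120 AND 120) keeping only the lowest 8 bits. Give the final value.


Step 1: 120 & 120 = 120
Step 2: 120 & 255 = 120

120


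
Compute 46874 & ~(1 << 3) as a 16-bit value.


46874 & ~(1 << 3) = 46866

46866


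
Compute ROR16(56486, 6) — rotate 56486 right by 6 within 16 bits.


Rotate 0b1101110010100110 right by 6 (16-bit) = 0b1001101101110010 = 39794

39794


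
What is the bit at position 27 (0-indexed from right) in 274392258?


0b10000010110101110010011000010, position 27 = 0

0


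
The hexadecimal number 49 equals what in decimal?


49 hex = 73 decimal

73


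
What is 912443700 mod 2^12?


912443700 & 4095 = 2356

2356


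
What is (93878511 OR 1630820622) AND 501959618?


Step 1: 93878511 | 1630820622 = 1706850799
Step 2: 1706850799 & 501959618 = 94915010

94915010


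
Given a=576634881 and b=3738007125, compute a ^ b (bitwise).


576634881 ^ 3738007125 = 4237538900

4237538900


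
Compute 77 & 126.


0b1001101 & 0b1111110 = 0b1001100 = 76

76


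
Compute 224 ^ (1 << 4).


224 ^ (1 << 4) = 224 ^ 16 = 240

240


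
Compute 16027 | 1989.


0b11111010011011 | 0b11111000101 = 0b11111111011111 = 16351

16351


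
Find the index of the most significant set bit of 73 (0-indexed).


0b1001001. Highest set bit at position 6

6


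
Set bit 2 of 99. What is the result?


99 | (1 << 2) = 99 | 4 = 103

103


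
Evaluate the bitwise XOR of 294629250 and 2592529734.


0b10001100011111010111110000010 ^ 0b10011010100001101101110101000110 = 0b10001011000010010111001011000100 = 2332652228

2332652228


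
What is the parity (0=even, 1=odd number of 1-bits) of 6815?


0b1101010011111 has 9 ones => parity 1

1


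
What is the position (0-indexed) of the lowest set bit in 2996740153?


0b10110010100111101010000000111001. Lowest set bit at position 0

0


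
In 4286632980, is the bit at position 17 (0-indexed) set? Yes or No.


0b11111111100000001101010000010100, bit 17 = 0. No

No
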